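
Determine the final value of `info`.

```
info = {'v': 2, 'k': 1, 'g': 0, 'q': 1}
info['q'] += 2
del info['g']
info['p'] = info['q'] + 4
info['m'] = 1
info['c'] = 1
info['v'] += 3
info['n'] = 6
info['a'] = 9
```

info['q'] = 1+2 = 3 → {'v': 2, 'k': 1, 'g': 0, 'q': 3}
del 'g' → {'v': 2, 'k': 1, 'q': 3}
info['p'] = info['q']+4 = 7 → {'v': 2, 'k': 1, 'q': 3, 'p': 7}
info['m'] = 1 → {'v': 2, 'k': 1, 'q': 3, 'p': 7, 'm': 1}
info['c'] = 1 → {'v': 2, 'k': 1, 'q': 3, 'p': 7, 'm': 1, 'c': 1}
info['v'] = 2+3 = 5 → {'v': 5, 'k': 1, 'q': 3, 'p': 7, 'm': 1, 'c': 1}
info['n'] = 6 → {'v': 5, 'k': 1, 'q': 3, 'p': 7, 'm': 1, 'c': 1, 'n': 6}
info['a'] = 9 → {'v': 5, 'k': 1, 'q': 3, 'p': 7, 'm': 1, 'c': 1, 'n': 6, 'a': 9}

{'v': 5, 'k': 1, 'q': 3, 'p': 7, 'm': 1, 'c': 1, 'n': 6, 'a': 9}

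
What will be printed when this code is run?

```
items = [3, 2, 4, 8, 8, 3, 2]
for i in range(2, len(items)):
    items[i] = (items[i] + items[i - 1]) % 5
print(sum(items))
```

14

i=2: items[2] = (4+2)%5 = 1 → [3, 2, 1, 8, 8, 3, 2]
i=3: items[3] = (8+1)%5 = 4 → [3, 2, 1, 4, 8, 3, 2]
i=4: items[4] = (8+4)%5 = 2 → [3, 2, 1, 4, 2, 3, 2]
i=5: items[5] = (3+2)%5 = 0 → [3, 2, 1, 4, 2, 0, 2]
i=6: items[6] = (2+0)%5 = 2 → [3, 2, 1, 4, 2, 0, 2]
sum = 14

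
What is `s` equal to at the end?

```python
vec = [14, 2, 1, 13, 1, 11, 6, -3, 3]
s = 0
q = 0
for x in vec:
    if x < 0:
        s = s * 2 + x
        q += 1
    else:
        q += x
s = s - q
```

-55

x=14: not <0; q=14
x=2: not <0; q=16
x=1: not <0; q=17
x=13: not <0; q=30
x=1: not <0; q=31
x=11: not <0; q=42
x=6: not <0; q=48
x=-3: <0, s = 0*2+(-3) = -3; q=49
x=3: not <0; q=52
s-q = (-3)-52 = -55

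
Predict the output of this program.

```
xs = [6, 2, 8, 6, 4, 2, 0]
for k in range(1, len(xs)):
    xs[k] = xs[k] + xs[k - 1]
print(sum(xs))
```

k=1: xs[1] = 2+6 = 8 → [6, 8, 8, 6, 4, 2, 0]
k=2: xs[2] = 8+8 = 16 → [6, 8, 16, 6, 4, 2, 0]
k=3: xs[3] = 6+16 = 22 → [6, 8, 16, 22, 4, 2, 0]
k=4: xs[4] = 4+22 = 26 → [6, 8, 16, 22, 26, 2, 0]
k=5: xs[5] = 2+26 = 28 → [6, 8, 16, 22, 26, 28, 0]
k=6: xs[6] = 0+28 = 28 → [6, 8, 16, 22, 26, 28, 28]
sum = 134

134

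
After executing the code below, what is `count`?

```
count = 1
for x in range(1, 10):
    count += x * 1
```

x=1: count = 1+1*1 = 2
x=2: count = 2+2*1 = 4
x=3: count = 4+3*1 = 7
x=4: count = 7+4*1 = 11
x=5: count = 11+5*1 = 16
x=6: count = 16+6*1 = 22
x=7: count = 22+7*1 = 29
x=8: count = 29+8*1 = 37
x=9: count = 37+9*1 = 46

46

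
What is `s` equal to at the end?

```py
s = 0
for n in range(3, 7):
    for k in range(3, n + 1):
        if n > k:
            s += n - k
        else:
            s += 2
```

n=3,k=3: not 3>3, s = 0+2 = 2
n=4,k=3: 4>3, s = 2+1 = 3
n=4,k=4: not 4>4, s = 3+2 = 5
n=5,k=3: 5>3, s = 5+2 = 7
n=5,k=4: 5>4, s = 7+1 = 8
n=5,k=5: not 5>5, s = 8+2 = 10
n=6,k=3: 6>3, s = 10+3 = 13
n=6,k=4: 6>4, s = 13+2 = 15
n=6,k=5: 6>5, s = 15+1 = 16
n=6,k=6: not 6>6, s = 16+2 = 18

18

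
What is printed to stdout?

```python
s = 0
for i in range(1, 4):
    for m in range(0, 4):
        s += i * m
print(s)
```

i=1,m=0: s = 0+0 = 0
i=1,m=1: s = 0+1 = 1
i=1,m=2: s = 1+2 = 3
i=1,m=3: s = 3+3 = 6
i=2,m=0: s = 6+0 = 6
i=2,m=1: s = 6+2 = 8
i=2,m=2: s = 8+4 = 12
i=2,m=3: s = 12+6 = 18
i=3,m=0: s = 18+0 = 18
i=3,m=1: s = 18+3 = 21
i=3,m=2: s = 21+6 = 27
i=3,m=3: s = 27+9 = 36

36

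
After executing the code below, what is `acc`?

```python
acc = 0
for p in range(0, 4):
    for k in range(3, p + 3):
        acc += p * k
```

p=1,k=3: acc = 0+3 = 3
p=2,k=3: acc = 3+6 = 9
p=2,k=4: acc = 9+8 = 17
p=3,k=3: acc = 17+9 = 26
p=3,k=4: acc = 26+12 = 38
p=3,k=5: acc = 38+15 = 53

53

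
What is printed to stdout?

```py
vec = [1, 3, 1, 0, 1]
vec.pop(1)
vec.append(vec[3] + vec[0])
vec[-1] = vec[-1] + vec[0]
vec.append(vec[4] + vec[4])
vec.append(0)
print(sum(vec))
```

pop(1) removes 3 → [1, 1, 0, 1]
append vec[3]+vec[0] = 1+1 = 2 → [1, 1, 0, 1, 2]
vec[-1] = vec[-1]+vec[0] = 2+1 = 3 → [1, 1, 0, 1, 3]
append vec[4]+vec[4] = 3+3 = 6 → [1, 1, 0, 1, 3, 6]
append 0 → [1, 1, 0, 1, 3, 6, 0]
sum = 12

12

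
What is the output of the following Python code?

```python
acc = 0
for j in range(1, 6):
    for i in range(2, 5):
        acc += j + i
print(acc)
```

90

j=1,i=2: acc = 0+3 = 3
j=1,i=3: acc = 3+4 = 7
j=1,i=4: acc = 7+5 = 12
j=2,i=2: acc = 12+4 = 16
j=2,i=3: acc = 16+5 = 21
j=2,i=4: acc = 21+6 = 27
j=3,i=2: acc = 27+5 = 32
j=3,i=3: acc = 32+6 = 38
j=3,i=4: acc = 38+7 = 45
j=4,i=2: acc = 45+6 = 51
j=4,i=3: acc = 51+7 = 58
j=4,i=4: acc = 58+8 = 66
j=5,i=2: acc = 66+7 = 73
j=5,i=3: acc = 73+8 = 81
j=5,i=4: acc = 81+9 = 90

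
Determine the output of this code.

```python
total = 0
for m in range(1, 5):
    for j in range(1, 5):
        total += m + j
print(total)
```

m=1,j=1: total = 0+2 = 2
m=1,j=2: total = 2+3 = 5
m=1,j=3: total = 5+4 = 9
m=1,j=4: total = 9+5 = 14
m=2,j=1: total = 14+3 = 17
m=2,j=2: total = 17+4 = 21
m=2,j=3: total = 21+5 = 26
m=2,j=4: total = 26+6 = 32
m=3,j=1: total = 32+4 = 36
m=3,j=2: total = 36+5 = 41
m=3,j=3: total = 41+6 = 47
m=3,j=4: total = 47+7 = 54
m=4,j=1: total = 54+5 = 59
m=4,j=2: total = 59+6 = 65
m=4,j=3: total = 65+7 = 72
m=4,j=4: total = 72+8 = 80

80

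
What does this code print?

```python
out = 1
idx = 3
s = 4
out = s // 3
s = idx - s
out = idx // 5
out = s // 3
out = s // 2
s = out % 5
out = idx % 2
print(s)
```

4

out = 4//3 = 1
s = 3-4 = -1
out = 3//5 = 0
out = (-1)//3 = -1
out = (-1)//2 = -1
s = (-1)%5 = 4
out = 3%2 = 1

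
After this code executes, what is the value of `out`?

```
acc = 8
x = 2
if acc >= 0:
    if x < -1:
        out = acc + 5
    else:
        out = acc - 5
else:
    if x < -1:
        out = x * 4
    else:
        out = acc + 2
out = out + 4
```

7

acc=8, x=2
acc >= 0 is True; x < -1 is False
→ out = acc - 5 = 3
out = 3+4 = 7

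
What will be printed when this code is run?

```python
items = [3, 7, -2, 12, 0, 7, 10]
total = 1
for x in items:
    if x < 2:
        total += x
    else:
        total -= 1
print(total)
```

x=3: not <2, total = 1-1 = 0
x=7: not <2, total = 0-1 = -1
x=-2: <2, total = (-1)+(-2) = -3
x=12: not <2, total = (-3)-1 = -4
x=0: <2, total = (-4)+0 = -4
x=7: not <2, total = (-4)-1 = -5
x=10: not <2, total = (-5)-1 = -6

-6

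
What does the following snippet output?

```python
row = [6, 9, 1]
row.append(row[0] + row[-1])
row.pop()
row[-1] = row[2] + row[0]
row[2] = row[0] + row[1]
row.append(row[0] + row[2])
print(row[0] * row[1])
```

append row[0]+row[-1] = 6+1 = 7 → [6, 9, 1, 7]
pop() removes 7 → [6, 9, 1]
row[-1] = row[2]+row[0] = 1+6 = 7 → [6, 9, 7]
row[2] = row[0]+row[1] = 6+9 = 15 → [6, 9, 15]
append row[0]+row[2] = 6+15 = 21 → [6, 9, 15, 21]
row[0]*row[1] = 6*9 = 54

54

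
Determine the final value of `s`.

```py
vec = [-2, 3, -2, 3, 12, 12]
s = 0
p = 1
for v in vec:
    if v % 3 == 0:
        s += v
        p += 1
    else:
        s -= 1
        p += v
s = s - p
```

v=-2: not %3==0, s = 0-1 = -1; p=-1
v=3: %3==0, s = (-1)+3 = 2; p=0
v=-2: not %3==0, s = 2-1 = 1; p=-2
v=3: %3==0, s = 1+3 = 4; p=-1
v=12: %3==0, s = 4+12 = 16; p=0
v=12: %3==0, s = 16+12 = 28; p=1
s-p = 28-1 = 27

27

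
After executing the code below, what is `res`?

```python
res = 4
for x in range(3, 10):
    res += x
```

46

x=3: res = 4+3 = 7
x=4: res = 7+4 = 11
x=5: res = 11+5 = 16
x=6: res = 16+6 = 22
x=7: res = 22+7 = 29
x=8: res = 29+8 = 37
x=9: res = 37+9 = 46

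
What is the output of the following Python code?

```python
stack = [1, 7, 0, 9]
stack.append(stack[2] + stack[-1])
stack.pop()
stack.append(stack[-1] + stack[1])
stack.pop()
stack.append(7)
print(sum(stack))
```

24

append stack[2]+stack[-1] = 0+9 = 9 → [1, 7, 0, 9, 9]
pop() removes 9 → [1, 7, 0, 9]
append stack[-1]+stack[1] = 9+7 = 16 → [1, 7, 0, 9, 16]
pop() removes 16 → [1, 7, 0, 9]
append 7 → [1, 7, 0, 9, 7]
sum = 24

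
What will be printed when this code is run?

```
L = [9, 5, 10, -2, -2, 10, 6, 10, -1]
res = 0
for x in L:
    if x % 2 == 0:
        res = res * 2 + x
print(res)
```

x=9: not even
x=5: not even
x=10: even, res = 0*2+10 = 10
x=-2: even, res = 10*2+(-2) = 18
x=-2: even, res = 18*2+(-2) = 34
x=10: even, res = 34*2+10 = 78
x=6: even, res = 78*2+6 = 162
x=10: even, res = 162*2+10 = 334
x=-1: not even

334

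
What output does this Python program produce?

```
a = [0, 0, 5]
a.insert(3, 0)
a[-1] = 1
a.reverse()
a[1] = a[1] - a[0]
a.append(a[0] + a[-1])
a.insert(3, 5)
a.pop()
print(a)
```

insert 0 at 3 → [0, 0, 5, 0]
a[-1] = 1 → [0, 0, 5, 1]
reverse → [1, 5, 0, 0]
a[1] = a[1]-a[0] = 5-1 = 4 → [1, 4, 0, 0]
append a[0]+a[-1] = 1+0 = 1 → [1, 4, 0, 0, 1]
insert 5 at 3 → [1, 4, 0, 5, 0, 1]
pop() removes 1 → [1, 4, 0, 5, 0]

[1, 4, 0, 5, 0]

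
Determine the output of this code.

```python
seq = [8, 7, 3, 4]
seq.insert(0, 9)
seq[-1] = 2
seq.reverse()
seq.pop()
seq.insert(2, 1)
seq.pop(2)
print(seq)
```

insert 9 at 0 → [9, 8, 7, 3, 4]
seq[-1] = 2 → [9, 8, 7, 3, 2]
reverse → [2, 3, 7, 8, 9]
pop() removes 9 → [2, 3, 7, 8]
insert 1 at 2 → [2, 3, 1, 7, 8]
pop(2) removes 1 → [2, 3, 7, 8]

[2, 3, 7, 8]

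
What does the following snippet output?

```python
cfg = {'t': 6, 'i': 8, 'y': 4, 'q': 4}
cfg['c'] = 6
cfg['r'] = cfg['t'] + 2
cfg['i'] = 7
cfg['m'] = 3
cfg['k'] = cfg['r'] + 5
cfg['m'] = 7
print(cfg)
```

{'t': 6, 'i': 7, 'y': 4, 'q': 4, 'c': 6, 'r': 8, 'm': 7, 'k': 13}

cfg['c'] = 6 → {'t': 6, 'i': 8, 'y': 4, 'q': 4, 'c': 6}
cfg['r'] = cfg['t']+2 = 8 → {'t': 6, 'i': 8, 'y': 4, 'q': 4, 'c': 6, 'r': 8}
cfg['i'] = 7 → {'t': 6, 'i': 7, 'y': 4, 'q': 4, 'c': 6, 'r': 8}
cfg['m'] = 3 → {'t': 6, 'i': 7, 'y': 4, 'q': 4, 'c': 6, 'r': 8, 'm': 3}
cfg['k'] = cfg['r']+5 = 13 → {'t': 6, 'i': 7, 'y': 4, 'q': 4, 'c': 6, 'r': 8, 'm': 3, 'k': 13}
cfg['m'] = 7 → {'t': 6, 'i': 7, 'y': 4, 'q': 4, 'c': 6, 'r': 8, 'm': 7, 'k': 13}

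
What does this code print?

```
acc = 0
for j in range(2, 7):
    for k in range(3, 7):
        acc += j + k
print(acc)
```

j=2,k=3: acc = 0+5 = 5
j=2,k=4: acc = 5+6 = 11
j=2,k=5: acc = 11+7 = 18
j=2,k=6: acc = 18+8 = 26
j=3,k=3: acc = 26+6 = 32
j=3,k=4: acc = 32+7 = 39
j=3,k=5: acc = 39+8 = 47
j=3,k=6: acc = 47+9 = 56
j=4,k=3: acc = 56+7 = 63
j=4,k=4: acc = 63+8 = 71
j=4,k=5: acc = 71+9 = 80
j=4,k=6: acc = 80+10 = 90
j=5,k=3: acc = 90+8 = 98
j=5,k=4: acc = 98+9 = 107
j=5,k=5: acc = 107+10 = 117
j=5,k=6: acc = 117+11 = 128
j=6,k=3: acc = 128+9 = 137
j=6,k=4: acc = 137+10 = 147
j=6,k=5: acc = 147+11 = 158
j=6,k=6: acc = 158+12 = 170

170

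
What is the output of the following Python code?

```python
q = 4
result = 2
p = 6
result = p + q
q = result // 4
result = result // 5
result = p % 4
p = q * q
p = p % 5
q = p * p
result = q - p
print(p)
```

result = 6+4 = 10
q = 10//4 = 2
result = 10//5 = 2
result = 6%4 = 2
p = 2*2 = 4
p = 4%5 = 4
q = 4*4 = 16
result = 16-4 = 12

4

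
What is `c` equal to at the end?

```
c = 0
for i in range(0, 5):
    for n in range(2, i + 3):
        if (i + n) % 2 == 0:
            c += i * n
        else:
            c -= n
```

68

i=0,n=2: even sum, c = 0+0 = 0
i=1,n=2: odd sum, c = 0-2 = -2
i=1,n=3: even sum, c = (-2)+3 = 1
i=2,n=2: even sum, c = 1+4 = 5
i=2,n=3: odd sum, c = 5-3 = 2
i=2,n=4: even sum, c = 2+8 = 10
i=3,n=2: odd sum, c = 10-2 = 8
i=3,n=3: even sum, c = 8+9 = 17
i=3,n=4: odd sum, c = 17-4 = 13
i=3,n=5: even sum, c = 13+15 = 28
i=4,n=2: even sum, c = 28+8 = 36
i=4,n=3: odd sum, c = 36-3 = 33
i=4,n=4: even sum, c = 33+16 = 49
i=4,n=5: odd sum, c = 49-5 = 44
i=4,n=6: even sum, c = 44+24 = 68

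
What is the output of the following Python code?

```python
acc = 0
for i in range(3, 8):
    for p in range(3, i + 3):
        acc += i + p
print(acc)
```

i=3,p=3: acc = 0+6 = 6
i=3,p=4: acc = 6+7 = 13
i=3,p=5: acc = 13+8 = 21
i=4,p=3: acc = 21+7 = 28
i=4,p=4: acc = 28+8 = 36
i=4,p=5: acc = 36+9 = 45
i=4,p=6: acc = 45+10 = 55
i=5,p=3: acc = 55+8 = 63
i=5,p=4: acc = 63+9 = 72
i=5,p=5: acc = 72+10 = 82
i=5,p=6: acc = 82+11 = 93
i=5,p=7: acc = 93+12 = 105
i=6,p=3: acc = 105+9 = 114
i=6,p=4: acc = 114+10 = 124
i=6,p=5: acc = 124+11 = 135
i=6,p=6: acc = 135+12 = 147
i=6,p=7: acc = 147+13 = 160
i=6,p=8: acc = 160+14 = 174
i=7,p=3: acc = 174+10 = 184
i=7,p=4: acc = 184+11 = 195
i=7,p=5: acc = 195+12 = 207
i=7,p=6: acc = 207+13 = 220
i=7,p=7: acc = 220+14 = 234
i=7,p=8: acc = 234+15 = 249
i=7,p=9: acc = 249+16 = 265

265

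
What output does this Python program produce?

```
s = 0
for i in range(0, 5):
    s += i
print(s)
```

10

i=0: s = 0+0 = 0
i=1: s = 0+1 = 1
i=2: s = 1+2 = 3
i=3: s = 3+3 = 6
i=4: s = 6+4 = 10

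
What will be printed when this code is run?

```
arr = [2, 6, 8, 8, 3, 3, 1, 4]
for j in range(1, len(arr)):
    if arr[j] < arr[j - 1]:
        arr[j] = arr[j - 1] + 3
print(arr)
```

[2, 6, 8, 8, 11, 14, 17, 20]

j=1: 6>=2, unchanged → [2, 6, 8, 8, 3, 3, 1, 4]
j=2: 8>=6, unchanged → [2, 6, 8, 8, 3, 3, 1, 4]
j=3: 8>=8, unchanged → [2, 6, 8, 8, 3, 3, 1, 4]
j=4: 3<8, arr[4] = 8+3 = 11 → [2, 6, 8, 8, 11, 3, 1, 4]
j=5: 3<11, arr[5] = 11+3 = 14 → [2, 6, 8, 8, 11, 14, 1, 4]
j=6: 1<14, arr[6] = 14+3 = 17 → [2, 6, 8, 8, 11, 14, 17, 4]
j=7: 4<17, arr[7] = 17+3 = 20 → [2, 6, 8, 8, 11, 14, 17, 20]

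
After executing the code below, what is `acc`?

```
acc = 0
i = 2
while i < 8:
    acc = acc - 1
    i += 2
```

i=2: acc = 0-1 = -1
i=4: acc = (-1)-1 = -2
i=6: acc = (-2)-1 = -3

-3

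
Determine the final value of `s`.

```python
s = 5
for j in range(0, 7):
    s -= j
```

j=0: s = 5-0 = 5
j=1: s = 5-1 = 4
j=2: s = 4-2 = 2
j=3: s = 2-3 = -1
j=4: s = (-1)-4 = -5
j=5: s = (-5)-5 = -10
j=6: s = (-10)-6 = -16

-16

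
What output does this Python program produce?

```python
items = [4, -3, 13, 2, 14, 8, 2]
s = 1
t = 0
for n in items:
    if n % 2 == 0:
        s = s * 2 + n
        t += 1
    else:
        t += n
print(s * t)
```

2790

n=4: even, s = 1*2+4 = 6; t=1
n=-3: not even; t=-2
n=13: not even; t=11
n=2: even, s = 6*2+2 = 14; t=12
n=14: even, s = 14*2+14 = 42; t=13
n=8: even, s = 42*2+8 = 92; t=14
n=2: even, s = 92*2+2 = 186; t=15
s*t = 186*15 = 2790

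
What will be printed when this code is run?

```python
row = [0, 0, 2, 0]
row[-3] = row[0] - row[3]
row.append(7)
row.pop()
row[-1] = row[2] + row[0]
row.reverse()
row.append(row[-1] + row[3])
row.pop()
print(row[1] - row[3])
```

2

row[-3] = row[0]-row[3] = 0-0 = 0 → [0, 0, 2, 0]
append 7 → [0, 0, 2, 0, 7]
pop() removes 7 → [0, 0, 2, 0]
row[-1] = row[2]+row[0] = 2+0 = 2 → [0, 0, 2, 2]
reverse → [2, 2, 0, 0]
append row[-1]+row[3] = 0+0 = 0 → [2, 2, 0, 0, 0]
pop() removes 0 → [2, 2, 0, 0]
row[1]-row[3] = 2-0 = 2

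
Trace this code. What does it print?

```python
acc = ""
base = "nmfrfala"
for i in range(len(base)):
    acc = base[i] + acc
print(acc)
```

alafrfmn

i=0: prepend 'n' → 'n'
i=1: prepend 'm' → 'mn'
i=2: prepend 'f' → 'fmn'
i=3: prepend 'r' → 'rfmn'
i=4: prepend 'f' → 'frfmn'
i=5: prepend 'a' → 'afrfmn'
i=6: prepend 'l' → 'lafrfmn'
i=7: prepend 'a' → 'alafrfmn'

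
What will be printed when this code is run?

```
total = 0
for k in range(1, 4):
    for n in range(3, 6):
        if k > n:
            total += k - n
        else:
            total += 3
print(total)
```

k=1,n=3: not 1>3, total = 0+3 = 3
k=1,n=4: not 1>4, total = 3+3 = 6
k=1,n=5: not 1>5, total = 6+3 = 9
k=2,n=3: not 2>3, total = 9+3 = 12
k=2,n=4: not 2>4, total = 12+3 = 15
k=2,n=5: not 2>5, total = 15+3 = 18
k=3,n=3: not 3>3, total = 18+3 = 21
k=3,n=4: not 3>4, total = 21+3 = 24
k=3,n=5: not 3>5, total = 24+3 = 27

27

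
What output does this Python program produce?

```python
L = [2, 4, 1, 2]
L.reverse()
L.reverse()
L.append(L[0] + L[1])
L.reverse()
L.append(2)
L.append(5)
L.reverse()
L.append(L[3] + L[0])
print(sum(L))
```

reverse → [2, 1, 4, 2]
reverse → [2, 4, 1, 2]
append L[0]+L[1] = 2+4 = 6 → [2, 4, 1, 2, 6]
reverse → [6, 2, 1, 4, 2]
append 2 → [6, 2, 1, 4, 2, 2]
append 5 → [6, 2, 1, 4, 2, 2, 5]
reverse → [5, 2, 2, 4, 1, 2, 6]
append L[3]+L[0] = 4+5 = 9 → [5, 2, 2, 4, 1, 2, 6, 9]
sum = 31

31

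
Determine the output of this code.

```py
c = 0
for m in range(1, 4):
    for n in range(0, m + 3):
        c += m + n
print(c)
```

63

m=1,n=0: c = 0+1 = 1
m=1,n=1: c = 1+2 = 3
m=1,n=2: c = 3+3 = 6
m=1,n=3: c = 6+4 = 10
m=2,n=0: c = 10+2 = 12
m=2,n=1: c = 12+3 = 15
m=2,n=2: c = 15+4 = 19
m=2,n=3: c = 19+5 = 24
m=2,n=4: c = 24+6 = 30
m=3,n=0: c = 30+3 = 33
m=3,n=1: c = 33+4 = 37
m=3,n=2: c = 37+5 = 42
m=3,n=3: c = 42+6 = 48
m=3,n=4: c = 48+7 = 55
m=3,n=5: c = 55+8 = 63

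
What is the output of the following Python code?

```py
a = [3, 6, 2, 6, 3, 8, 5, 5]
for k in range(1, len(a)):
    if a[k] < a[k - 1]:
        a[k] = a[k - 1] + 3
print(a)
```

[3, 6, 9, 12, 15, 18, 21, 24]

k=1: 6>=3, unchanged → [3, 6, 2, 6, 3, 8, 5, 5]
k=2: 2<6, a[2] = 6+3 = 9 → [3, 6, 9, 6, 3, 8, 5, 5]
k=3: 6<9, a[3] = 9+3 = 12 → [3, 6, 9, 12, 3, 8, 5, 5]
k=4: 3<12, a[4] = 12+3 = 15 → [3, 6, 9, 12, 15, 8, 5, 5]
k=5: 8<15, a[5] = 15+3 = 18 → [3, 6, 9, 12, 15, 18, 5, 5]
k=6: 5<18, a[6] = 18+3 = 21 → [3, 6, 9, 12, 15, 18, 21, 5]
k=7: 5<21, a[7] = 21+3 = 24 → [3, 6, 9, 12, 15, 18, 21, 24]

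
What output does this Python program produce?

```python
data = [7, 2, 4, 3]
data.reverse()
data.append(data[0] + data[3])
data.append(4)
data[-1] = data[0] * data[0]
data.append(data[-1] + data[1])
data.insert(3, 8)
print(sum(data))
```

reverse → [3, 4, 2, 7]
append data[0]+data[3] = 3+7 = 10 → [3, 4, 2, 7, 10]
append 4 → [3, 4, 2, 7, 10, 4]
data[-1] = data[0]*data[0] = 3*3 = 9 → [3, 4, 2, 7, 10, 9]
append data[-1]+data[1] = 9+4 = 13 → [3, 4, 2, 7, 10, 9, 13]
insert 8 at 3 → [3, 4, 2, 8, 7, 10, 9, 13]
sum = 56

56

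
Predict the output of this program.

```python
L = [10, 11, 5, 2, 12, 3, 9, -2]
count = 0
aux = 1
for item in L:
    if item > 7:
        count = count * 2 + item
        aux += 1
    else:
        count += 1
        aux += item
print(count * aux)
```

2184

item=10: >7, count = 0*2+10 = 10; aux=2
item=11: >7, count = 10*2+11 = 31; aux=3
item=5: not >7, count = 31+1 = 32; aux=8
item=2: not >7, count = 32+1 = 33; aux=10
item=12: >7, count = 33*2+12 = 78; aux=11
item=3: not >7, count = 78+1 = 79; aux=14
item=9: >7, count = 79*2+9 = 167; aux=15
item=-2: not >7, count = 167+1 = 168; aux=13
count*aux = 168*13 = 2184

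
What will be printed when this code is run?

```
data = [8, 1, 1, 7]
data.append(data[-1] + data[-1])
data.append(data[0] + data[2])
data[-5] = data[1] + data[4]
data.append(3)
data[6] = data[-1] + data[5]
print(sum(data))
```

append data[-1]+data[-1] = 7+7 = 14 → [8, 1, 1, 7, 14]
append data[0]+data[2] = 8+1 = 9 → [8, 1, 1, 7, 14, 9]
data[-5] = data[1]+data[4] = 1+14 = 15 → [8, 15, 1, 7, 14, 9]
append 3 → [8, 15, 1, 7, 14, 9, 3]
data[6] = data[-1]+data[5] = 3+9 = 12 → [8, 15, 1, 7, 14, 9, 12]
sum = 66

66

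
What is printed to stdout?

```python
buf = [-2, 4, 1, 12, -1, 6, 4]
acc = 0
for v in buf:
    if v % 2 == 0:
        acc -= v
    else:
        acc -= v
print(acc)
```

v=-2: even, acc = 0-(-2) = 2
v=4: even, acc = 2-4 = -2
v=1: not even, acc = (-2)-1 = -3
v=12: even, acc = (-3)-12 = -15
v=-1: not even, acc = (-15)-(-1) = -14
v=6: even, acc = (-14)-6 = -20
v=4: even, acc = (-20)-4 = -24

-24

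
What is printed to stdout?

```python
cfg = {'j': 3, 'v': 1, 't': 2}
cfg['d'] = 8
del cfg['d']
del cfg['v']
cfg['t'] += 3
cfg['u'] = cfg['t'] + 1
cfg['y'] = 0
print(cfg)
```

cfg['d'] = 8 → {'j': 3, 'v': 1, 't': 2, 'd': 8}
del 'd' → {'j': 3, 'v': 1, 't': 2}
del 'v' → {'j': 3, 't': 2}
cfg['t'] = 2+3 = 5 → {'j': 3, 't': 5}
cfg['u'] = cfg['t']+1 = 6 → {'j': 3, 't': 5, 'u': 6}
cfg['y'] = 0 → {'j': 3, 't': 5, 'u': 6, 'y': 0}

{'j': 3, 't': 5, 'u': 6, 'y': 0}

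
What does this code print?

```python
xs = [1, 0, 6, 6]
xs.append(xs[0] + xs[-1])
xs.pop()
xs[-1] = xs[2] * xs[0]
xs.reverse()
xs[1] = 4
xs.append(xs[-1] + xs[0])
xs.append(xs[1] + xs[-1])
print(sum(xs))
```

append xs[0]+xs[-1] = 1+6 = 7 → [1, 0, 6, 6, 7]
pop() removes 7 → [1, 0, 6, 6]
xs[-1] = xs[2]*xs[0] = 6*1 = 6 → [1, 0, 6, 6]
reverse → [6, 6, 0, 1]
xs[1] = 4 → [6, 4, 0, 1]
append xs[-1]+xs[0] = 1+6 = 7 → [6, 4, 0, 1, 7]
append xs[1]+xs[-1] = 4+7 = 11 → [6, 4, 0, 1, 7, 11]
sum = 29

29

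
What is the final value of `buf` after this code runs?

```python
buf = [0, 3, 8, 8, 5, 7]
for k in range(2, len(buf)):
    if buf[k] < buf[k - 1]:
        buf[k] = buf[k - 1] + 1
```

[0, 3, 8, 8, 9, 10]

k=2: 8>=3, unchanged → [0, 3, 8, 8, 5, 7]
k=3: 8>=8, unchanged → [0, 3, 8, 8, 5, 7]
k=4: 5<8, buf[4] = 8+1 = 9 → [0, 3, 8, 8, 9, 7]
k=5: 7<9, buf[5] = 9+1 = 10 → [0, 3, 8, 8, 9, 10]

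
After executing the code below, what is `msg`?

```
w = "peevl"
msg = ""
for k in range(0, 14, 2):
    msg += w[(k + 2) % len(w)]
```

'elevpel'

k=0: add w[2]='e' → 'e'
k=2: add w[4]='l' → 'el'
k=4: add w[1]='e' → 'ele'
k=6: add w[3]='v' → 'elev'
k=8: add w[0]='p' → 'elevp'
k=10: add w[2]='e' → 'elevpe'
k=12: add w[4]='l' → 'elevpel'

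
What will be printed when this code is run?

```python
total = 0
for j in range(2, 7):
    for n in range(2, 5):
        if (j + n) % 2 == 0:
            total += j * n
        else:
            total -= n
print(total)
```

75

j=2,n=2: even sum, total = 0+4 = 4
j=2,n=3: odd sum, total = 4-3 = 1
j=2,n=4: even sum, total = 1+8 = 9
j=3,n=2: odd sum, total = 9-2 = 7
j=3,n=3: even sum, total = 7+9 = 16
j=3,n=4: odd sum, total = 16-4 = 12
j=4,n=2: even sum, total = 12+8 = 20
j=4,n=3: odd sum, total = 20-3 = 17
j=4,n=4: even sum, total = 17+16 = 33
j=5,n=2: odd sum, total = 33-2 = 31
j=5,n=3: even sum, total = 31+15 = 46
j=5,n=4: odd sum, total = 46-4 = 42
j=6,n=2: even sum, total = 42+12 = 54
j=6,n=3: odd sum, total = 54-3 = 51
j=6,n=4: even sum, total = 51+24 = 75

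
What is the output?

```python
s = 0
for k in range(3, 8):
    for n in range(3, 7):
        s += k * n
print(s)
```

450

k=3,n=3: s = 0+9 = 9
k=3,n=4: s = 9+12 = 21
k=3,n=5: s = 21+15 = 36
k=3,n=6: s = 36+18 = 54
k=4,n=3: s = 54+12 = 66
k=4,n=4: s = 66+16 = 82
k=4,n=5: s = 82+20 = 102
k=4,n=6: s = 102+24 = 126
k=5,n=3: s = 126+15 = 141
k=5,n=4: s = 141+20 = 161
k=5,n=5: s = 161+25 = 186
k=5,n=6: s = 186+30 = 216
k=6,n=3: s = 216+18 = 234
k=6,n=4: s = 234+24 = 258
k=6,n=5: s = 258+30 = 288
k=6,n=6: s = 288+36 = 324
k=7,n=3: s = 324+21 = 345
k=7,n=4: s = 345+28 = 373
k=7,n=5: s = 373+35 = 408
k=7,n=6: s = 408+42 = 450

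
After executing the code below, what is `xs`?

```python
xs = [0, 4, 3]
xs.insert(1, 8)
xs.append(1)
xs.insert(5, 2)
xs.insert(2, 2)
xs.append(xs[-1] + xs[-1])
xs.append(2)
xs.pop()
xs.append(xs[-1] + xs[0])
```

[0, 8, 2, 4, 3, 1, 2, 4, 4]

insert 8 at 1 → [0, 8, 4, 3]
append 1 → [0, 8, 4, 3, 1]
insert 2 at 5 → [0, 8, 4, 3, 1, 2]
insert 2 at 2 → [0, 8, 2, 4, 3, 1, 2]
append xs[-1]+xs[-1] = 2+2 = 4 → [0, 8, 2, 4, 3, 1, 2, 4]
append 2 → [0, 8, 2, 4, 3, 1, 2, 4, 2]
pop() removes 2 → [0, 8, 2, 4, 3, 1, 2, 4]
append xs[-1]+xs[0] = 4+0 = 4 → [0, 8, 2, 4, 3, 1, 2, 4, 4]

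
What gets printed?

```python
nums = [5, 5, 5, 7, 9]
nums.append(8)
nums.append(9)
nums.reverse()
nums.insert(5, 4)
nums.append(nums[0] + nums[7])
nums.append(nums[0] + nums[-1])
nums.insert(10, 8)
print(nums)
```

[9, 8, 9, 7, 5, 4, 5, 5, 14, 23, 8]

append 8 → [5, 5, 5, 7, 9, 8]
append 9 → [5, 5, 5, 7, 9, 8, 9]
reverse → [9, 8, 9, 7, 5, 5, 5]
insert 4 at 5 → [9, 8, 9, 7, 5, 4, 5, 5]
append nums[0]+nums[7] = 9+5 = 14 → [9, 8, 9, 7, 5, 4, 5, 5, 14]
append nums[0]+nums[-1] = 9+14 = 23 → [9, 8, 9, 7, 5, 4, 5, 5, 14, 23]
insert 8 at 10 → [9, 8, 9, 7, 5, 4, 5, 5, 14, 23, 8]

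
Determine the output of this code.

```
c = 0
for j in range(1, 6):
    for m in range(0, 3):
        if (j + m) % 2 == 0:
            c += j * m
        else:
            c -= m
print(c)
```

j=1,m=0: odd sum, c = 0-0 = 0
j=1,m=1: even sum, c = 0+1 = 1
j=1,m=2: odd sum, c = 1-2 = -1
j=2,m=0: even sum, c = (-1)+0 = -1
j=2,m=1: odd sum, c = (-1)-1 = -2
j=2,m=2: even sum, c = (-2)+4 = 2
j=3,m=0: odd sum, c = 2-0 = 2
j=3,m=1: even sum, c = 2+3 = 5
j=3,m=2: odd sum, c = 5-2 = 3
j=4,m=0: even sum, c = 3+0 = 3
j=4,m=1: odd sum, c = 3-1 = 2
j=4,m=2: even sum, c = 2+8 = 10
j=5,m=0: odd sum, c = 10-0 = 10
j=5,m=1: even sum, c = 10+5 = 15
j=5,m=2: odd sum, c = 15-2 = 13

13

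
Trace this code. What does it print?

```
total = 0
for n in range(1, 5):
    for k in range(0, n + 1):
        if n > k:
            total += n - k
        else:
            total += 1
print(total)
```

n=1,k=0: 1>0, total = 0+1 = 1
n=1,k=1: not 1>1, total = 1+1 = 2
n=2,k=0: 2>0, total = 2+2 = 4
n=2,k=1: 2>1, total = 4+1 = 5
n=2,k=2: not 2>2, total = 5+1 = 6
n=3,k=0: 3>0, total = 6+3 = 9
n=3,k=1: 3>1, total = 9+2 = 11
n=3,k=2: 3>2, total = 11+1 = 12
n=3,k=3: not 3>3, total = 12+1 = 13
n=4,k=0: 4>0, total = 13+4 = 17
n=4,k=1: 4>1, total = 17+3 = 20
n=4,k=2: 4>2, total = 20+2 = 22
n=4,k=3: 4>3, total = 22+1 = 23
n=4,k=4: not 4>4, total = 23+1 = 24

24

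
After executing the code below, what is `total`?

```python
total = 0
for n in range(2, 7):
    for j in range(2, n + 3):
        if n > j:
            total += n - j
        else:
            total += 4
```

n=2,j=2: not 2>2, total = 0+4 = 4
n=2,j=3: not 2>3, total = 4+4 = 8
n=2,j=4: not 2>4, total = 8+4 = 12
n=3,j=2: 3>2, total = 12+1 = 13
n=3,j=3: not 3>3, total = 13+4 = 17
n=3,j=4: not 3>4, total = 17+4 = 21
n=3,j=5: not 3>5, total = 21+4 = 25
n=4,j=2: 4>2, total = 25+2 = 27
n=4,j=3: 4>3, total = 27+1 = 28
n=4,j=4: not 4>4, total = 28+4 = 32
n=4,j=5: not 4>5, total = 32+4 = 36
n=4,j=6: not 4>6, total = 36+4 = 40
n=5,j=2: 5>2, total = 40+3 = 43
n=5,j=3: 5>3, total = 43+2 = 45
n=5,j=4: 5>4, total = 45+1 = 46
n=5,j=5: not 5>5, total = 46+4 = 50
n=5,j=6: not 5>6, total = 50+4 = 54
n=5,j=7: not 5>7, total = 54+4 = 58
n=6,j=2: 6>2, total = 58+4 = 62
n=6,j=3: 6>3, total = 62+3 = 65
n=6,j=4: 6>4, total = 65+2 = 67
n=6,j=5: 6>5, total = 67+1 = 68
n=6,j=6: not 6>6, total = 68+4 = 72
n=6,j=7: not 6>7, total = 72+4 = 76
n=6,j=8: not 6>8, total = 76+4 = 80

80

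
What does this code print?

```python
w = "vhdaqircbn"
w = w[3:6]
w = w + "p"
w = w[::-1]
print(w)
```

piqa

slice [3:6] → 'aqi'
+ 'p' → 'aqip'
reverse → 'piqa'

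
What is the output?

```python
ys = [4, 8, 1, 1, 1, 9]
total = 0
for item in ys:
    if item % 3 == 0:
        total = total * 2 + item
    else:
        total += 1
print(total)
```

19

item=4: not %3==0, total = 0+1 = 1
item=8: not %3==0, total = 1+1 = 2
item=1: not %3==0, total = 2+1 = 3
item=1: not %3==0, total = 3+1 = 4
item=1: not %3==0, total = 4+1 = 5
item=9: %3==0, total = 5*2+9 = 19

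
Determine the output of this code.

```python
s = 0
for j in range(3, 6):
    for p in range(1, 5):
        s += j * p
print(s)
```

120

j=3,p=1: s = 0+3 = 3
j=3,p=2: s = 3+6 = 9
j=3,p=3: s = 9+9 = 18
j=3,p=4: s = 18+12 = 30
j=4,p=1: s = 30+4 = 34
j=4,p=2: s = 34+8 = 42
j=4,p=3: s = 42+12 = 54
j=4,p=4: s = 54+16 = 70
j=5,p=1: s = 70+5 = 75
j=5,p=2: s = 75+10 = 85
j=5,p=3: s = 85+15 = 100
j=5,p=4: s = 100+20 = 120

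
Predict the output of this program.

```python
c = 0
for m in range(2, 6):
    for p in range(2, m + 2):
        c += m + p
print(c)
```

m=2,p=2: c = 0+4 = 4
m=2,p=3: c = 4+5 = 9
m=3,p=2: c = 9+5 = 14
m=3,p=3: c = 14+6 = 20
m=3,p=4: c = 20+7 = 27
m=4,p=2: c = 27+6 = 33
m=4,p=3: c = 33+7 = 40
m=4,p=4: c = 40+8 = 48
m=4,p=5: c = 48+9 = 57
m=5,p=2: c = 57+7 = 64
m=5,p=3: c = 64+8 = 72
m=5,p=4: c = 72+9 = 81
m=5,p=5: c = 81+10 = 91
m=5,p=6: c = 91+11 = 102

102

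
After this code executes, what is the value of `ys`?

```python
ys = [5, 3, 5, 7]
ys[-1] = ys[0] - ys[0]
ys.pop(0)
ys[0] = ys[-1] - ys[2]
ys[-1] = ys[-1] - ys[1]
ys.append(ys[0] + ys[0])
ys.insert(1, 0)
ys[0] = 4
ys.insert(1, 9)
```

[4, 9, 0, 5, -5, 0]

ys[-1] = ys[0]-ys[0] = 5-5 = 0 → [5, 3, 5, 0]
pop(0) removes 5 → [3, 5, 0]
ys[0] = ys[-1]-ys[2] = 0-0 = 0 → [0, 5, 0]
ys[-1] = ys[-1]-ys[1] = 0-5 = -5 → [0, 5, -5]
append ys[0]+ys[0] = 0+0 = 0 → [0, 5, -5, 0]
insert 0 at 1 → [0, 0, 5, -5, 0]
ys[0] = 4 → [4, 0, 5, -5, 0]
insert 9 at 1 → [4, 9, 0, 5, -5, 0]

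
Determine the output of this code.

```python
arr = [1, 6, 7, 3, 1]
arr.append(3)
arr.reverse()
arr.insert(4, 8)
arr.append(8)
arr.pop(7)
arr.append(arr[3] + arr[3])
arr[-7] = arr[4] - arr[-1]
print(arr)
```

append 3 → [1, 6, 7, 3, 1, 3]
reverse → [3, 1, 3, 7, 6, 1]
insert 8 at 4 → [3, 1, 3, 7, 8, 6, 1]
append 8 → [3, 1, 3, 7, 8, 6, 1, 8]
pop(7) removes 8 → [3, 1, 3, 7, 8, 6, 1]
append arr[3]+arr[3] = 7+7 = 14 → [3, 1, 3, 7, 8, 6, 1, 14]
arr[-7] = arr[4]-arr[-1] = 8-14 = -6 → [3, -6, 3, 7, 8, 6, 1, 14]

[3, -6, 3, 7, 8, 6, 1, 14]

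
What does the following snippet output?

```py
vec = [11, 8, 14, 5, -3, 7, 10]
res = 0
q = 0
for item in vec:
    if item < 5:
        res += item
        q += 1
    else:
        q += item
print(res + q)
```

53

item=11: not <5; q=11
item=8: not <5; q=19
item=14: not <5; q=33
item=5: not <5; q=38
item=-3: <5, res = 0+(-3) = -3; q=39
item=7: not <5; q=46
item=10: not <5; q=56
res+q = (-3)+56 = 53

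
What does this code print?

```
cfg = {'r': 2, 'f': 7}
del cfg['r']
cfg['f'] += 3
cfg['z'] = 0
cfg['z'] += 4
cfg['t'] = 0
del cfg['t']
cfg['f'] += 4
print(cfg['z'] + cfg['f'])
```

18

del 'r' → {'f': 7}
cfg['f'] = 7+3 = 10 → {'f': 10}
cfg['z'] = 0 → {'f': 10, 'z': 0}
cfg['z'] = 0+4 = 4 → {'f': 10, 'z': 4}
cfg['t'] = 0 → {'f': 10, 'z': 4, 't': 0}
del 't' → {'f': 10, 'z': 4}
cfg['f'] = 10+4 = 14 → {'f': 14, 'z': 4}
cfg['z']+cfg['f'] = 4+14 = 18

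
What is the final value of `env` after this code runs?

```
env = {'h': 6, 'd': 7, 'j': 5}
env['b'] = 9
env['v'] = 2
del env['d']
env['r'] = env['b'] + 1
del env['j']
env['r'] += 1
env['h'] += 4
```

{'h': 10, 'b': 9, 'v': 2, 'r': 11}

env['b'] = 9 → {'h': 6, 'd': 7, 'j': 5, 'b': 9}
env['v'] = 2 → {'h': 6, 'd': 7, 'j': 5, 'b': 9, 'v': 2}
del 'd' → {'h': 6, 'j': 5, 'b': 9, 'v': 2}
env['r'] = env['b']+1 = 10 → {'h': 6, 'j': 5, 'b': 9, 'v': 2, 'r': 10}
del 'j' → {'h': 6, 'b': 9, 'v': 2, 'r': 10}
env['r'] = 10+1 = 11 → {'h': 6, 'b': 9, 'v': 2, 'r': 11}
env['h'] = 6+4 = 10 → {'h': 10, 'b': 9, 'v': 2, 'r': 11}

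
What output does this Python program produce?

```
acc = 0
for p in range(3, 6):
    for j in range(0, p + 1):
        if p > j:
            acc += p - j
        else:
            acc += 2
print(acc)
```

p=3,j=0: 3>0, acc = 0+3 = 3
p=3,j=1: 3>1, acc = 3+2 = 5
p=3,j=2: 3>2, acc = 5+1 = 6
p=3,j=3: not 3>3, acc = 6+2 = 8
p=4,j=0: 4>0, acc = 8+4 = 12
p=4,j=1: 4>1, acc = 12+3 = 15
p=4,j=2: 4>2, acc = 15+2 = 17
p=4,j=3: 4>3, acc = 17+1 = 18
p=4,j=4: not 4>4, acc = 18+2 = 20
p=5,j=0: 5>0, acc = 20+5 = 25
p=5,j=1: 5>1, acc = 25+4 = 29
p=5,j=2: 5>2, acc = 29+3 = 32
p=5,j=3: 5>3, acc = 32+2 = 34
p=5,j=4: 5>4, acc = 34+1 = 35
p=5,j=5: not 5>5, acc = 35+2 = 37

37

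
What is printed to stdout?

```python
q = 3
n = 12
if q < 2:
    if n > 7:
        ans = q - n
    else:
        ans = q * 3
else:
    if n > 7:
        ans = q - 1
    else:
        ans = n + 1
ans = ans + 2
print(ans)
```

4

q=3, n=12
q < 2 is False; n > 7 is True
→ ans = q - 1 = 2
ans = 2+2 = 4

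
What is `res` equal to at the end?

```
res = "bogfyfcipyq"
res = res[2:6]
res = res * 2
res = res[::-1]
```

slice [2:6] → 'gfyf'
repeat ×2 → 'gfyfgfyf'
reverse → 'fyfgfyfg'

'fyfgfyfg'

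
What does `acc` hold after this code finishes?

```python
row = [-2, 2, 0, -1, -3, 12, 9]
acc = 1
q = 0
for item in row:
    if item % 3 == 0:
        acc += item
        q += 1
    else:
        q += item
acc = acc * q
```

57

item=-2: not %3==0; q=-2
item=2: not %3==0; q=0
item=0: %3==0, acc = 1+0 = 1; q=1
item=-1: not %3==0; q=0
item=-3: %3==0, acc = 1+(-3) = -2; q=1
item=12: %3==0, acc = (-2)+12 = 10; q=2
item=9: %3==0, acc = 10+9 = 19; q=3
acc*q = 19*3 = 57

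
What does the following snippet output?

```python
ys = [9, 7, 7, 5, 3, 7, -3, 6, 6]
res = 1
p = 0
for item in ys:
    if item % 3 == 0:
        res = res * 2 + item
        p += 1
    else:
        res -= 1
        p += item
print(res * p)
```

item=9: %3==0, res = 1*2+9 = 11; p=1
item=7: not %3==0, res = 11-1 = 10; p=8
item=7: not %3==0, res = 10-1 = 9; p=15
item=5: not %3==0, res = 9-1 = 8; p=20
item=3: %3==0, res = 8*2+3 = 19; p=21
item=7: not %3==0, res = 19-1 = 18; p=28
item=-3: %3==0, res = 18*2+(-3) = 33; p=29
item=6: %3==0, res = 33*2+6 = 72; p=30
item=6: %3==0, res = 72*2+6 = 150; p=31
res*p = 150*31 = 4650

4650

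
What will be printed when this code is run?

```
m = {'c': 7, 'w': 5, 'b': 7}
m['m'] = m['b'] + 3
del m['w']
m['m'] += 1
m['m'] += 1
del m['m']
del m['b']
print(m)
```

{'c': 7}

m['m'] = m['b']+3 = 10 → {'c': 7, 'w': 5, 'b': 7, 'm': 10}
del 'w' → {'c': 7, 'b': 7, 'm': 10}
m['m'] = 10+1 = 11 → {'c': 7, 'b': 7, 'm': 11}
m['m'] = 11+1 = 12 → {'c': 7, 'b': 7, 'm': 12}
del 'm' → {'c': 7, 'b': 7}
del 'b' → {'c': 7}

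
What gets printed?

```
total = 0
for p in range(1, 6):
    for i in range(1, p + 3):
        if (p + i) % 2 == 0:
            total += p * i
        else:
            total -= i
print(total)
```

p=1,i=1: even sum, total = 0+1 = 1
p=1,i=2: odd sum, total = 1-2 = -1
p=1,i=3: even sum, total = (-1)+3 = 2
p=2,i=1: odd sum, total = 2-1 = 1
p=2,i=2: even sum, total = 1+4 = 5
p=2,i=3: odd sum, total = 5-3 = 2
p=2,i=4: even sum, total = 2+8 = 10
p=3,i=1: even sum, total = 10+3 = 13
p=3,i=2: odd sum, total = 13-2 = 11
p=3,i=3: even sum, total = 11+9 = 20
p=3,i=4: odd sum, total = 20-4 = 16
p=3,i=5: even sum, total = 16+15 = 31
p=4,i=1: odd sum, total = 31-1 = 30
p=4,i=2: even sum, total = 30+8 = 38
p=4,i=3: odd sum, total = 38-3 = 35
p=4,i=4: even sum, total = 35+16 = 51
p=4,i=5: odd sum, total = 51-5 = 46
p=4,i=6: even sum, total = 46+24 = 70
p=5,i=1: even sum, total = 70+5 = 75
p=5,i=2: odd sum, total = 75-2 = 73
p=5,i=3: even sum, total = 73+15 = 88
p=5,i=4: odd sum, total = 88-4 = 84
p=5,i=5: even sum, total = 84+25 = 109
p=5,i=6: odd sum, total = 109-6 = 103
p=5,i=7: even sum, total = 103+35 = 138

138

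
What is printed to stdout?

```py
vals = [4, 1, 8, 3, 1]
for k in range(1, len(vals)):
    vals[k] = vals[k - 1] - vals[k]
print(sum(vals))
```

k=1: vals[1] = 4-1 = 3 → [4, 3, 8, 3, 1]
k=2: vals[2] = 3-8 = -5 → [4, 3, -5, 3, 1]
k=3: vals[3] = (-5)-3 = -8 → [4, 3, -5, -8, 1]
k=4: vals[4] = (-8)-1 = -9 → [4, 3, -5, -8, -9]
sum = -15

-15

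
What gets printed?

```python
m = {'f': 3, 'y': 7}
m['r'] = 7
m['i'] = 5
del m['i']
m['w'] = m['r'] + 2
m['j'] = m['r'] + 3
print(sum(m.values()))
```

m['r'] = 7 → {'f': 3, 'y': 7, 'r': 7}
m['i'] = 5 → {'f': 3, 'y': 7, 'r': 7, 'i': 5}
del 'i' → {'f': 3, 'y': 7, 'r': 7}
m['w'] = m['r']+2 = 9 → {'f': 3, 'y': 7, 'r': 7, 'w': 9}
m['j'] = m['r']+3 = 10 → {'f': 3, 'y': 7, 'r': 7, 'w': 9, 'j': 10}
sum of values = 36

36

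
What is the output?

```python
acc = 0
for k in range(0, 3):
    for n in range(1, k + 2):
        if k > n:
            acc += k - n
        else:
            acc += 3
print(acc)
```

16

k=0,n=1: not 0>1, acc = 0+3 = 3
k=1,n=1: not 1>1, acc = 3+3 = 6
k=1,n=2: not 1>2, acc = 6+3 = 9
k=2,n=1: 2>1, acc = 9+1 = 10
k=2,n=2: not 2>2, acc = 10+3 = 13
k=2,n=3: not 2>3, acc = 13+3 = 16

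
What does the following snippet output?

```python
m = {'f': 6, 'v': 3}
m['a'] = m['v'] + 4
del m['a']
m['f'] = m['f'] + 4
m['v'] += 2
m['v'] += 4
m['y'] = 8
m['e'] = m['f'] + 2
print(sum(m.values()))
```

39

m['a'] = m['v']+4 = 7 → {'f': 6, 'v': 3, 'a': 7}
del 'a' → {'f': 6, 'v': 3}
m['f'] = m['f']+4 = 10 → {'f': 10, 'v': 3}
m['v'] = 3+2 = 5 → {'f': 10, 'v': 5}
m['v'] = 5+4 = 9 → {'f': 10, 'v': 9}
m['y'] = 8 → {'f': 10, 'v': 9, 'y': 8}
m['e'] = m['f']+2 = 12 → {'f': 10, 'v': 9, 'y': 8, 'e': 12}
sum of values = 39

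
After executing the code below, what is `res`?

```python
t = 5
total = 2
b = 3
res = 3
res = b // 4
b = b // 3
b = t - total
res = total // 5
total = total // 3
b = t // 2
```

0

res = 3//4 = 0
b = 3//3 = 1
b = 5-2 = 3
res = 2//5 = 0
total = 2//3 = 0
b = 5//2 = 2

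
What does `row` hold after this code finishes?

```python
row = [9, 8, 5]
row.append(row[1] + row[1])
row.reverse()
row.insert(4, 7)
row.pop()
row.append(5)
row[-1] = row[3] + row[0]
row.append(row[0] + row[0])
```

append row[1]+row[1] = 8+8 = 16 → [9, 8, 5, 16]
reverse → [16, 5, 8, 9]
insert 7 at 4 → [16, 5, 8, 9, 7]
pop() removes 7 → [16, 5, 8, 9]
append 5 → [16, 5, 8, 9, 5]
row[-1] = row[3]+row[0] = 9+16 = 25 → [16, 5, 8, 9, 25]
append row[0]+row[0] = 16+16 = 32 → [16, 5, 8, 9, 25, 32]

[16, 5, 8, 9, 25, 32]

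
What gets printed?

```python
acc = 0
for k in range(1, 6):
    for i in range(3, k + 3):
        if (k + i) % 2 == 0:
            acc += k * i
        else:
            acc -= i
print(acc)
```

125

k=1,i=3: even sum, acc = 0+3 = 3
k=2,i=3: odd sum, acc = 3-3 = 0
k=2,i=4: even sum, acc = 0+8 = 8
k=3,i=3: even sum, acc = 8+9 = 17
k=3,i=4: odd sum, acc = 17-4 = 13
k=3,i=5: even sum, acc = 13+15 = 28
k=4,i=3: odd sum, acc = 28-3 = 25
k=4,i=4: even sum, acc = 25+16 = 41
k=4,i=5: odd sum, acc = 41-5 = 36
k=4,i=6: even sum, acc = 36+24 = 60
k=5,i=3: even sum, acc = 60+15 = 75
k=5,i=4: odd sum, acc = 75-4 = 71
k=5,i=5: even sum, acc = 71+25 = 96
k=5,i=6: odd sum, acc = 96-6 = 90
k=5,i=7: even sum, acc = 90+35 = 125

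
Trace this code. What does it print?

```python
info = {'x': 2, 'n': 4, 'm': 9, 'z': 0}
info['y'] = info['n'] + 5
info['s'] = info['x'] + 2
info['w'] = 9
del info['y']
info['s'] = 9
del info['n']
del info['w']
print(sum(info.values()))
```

info['y'] = info['n']+5 = 9 → {'x': 2, 'n': 4, 'm': 9, 'z': 0, 'y': 9}
info['s'] = info['x']+2 = 4 → {'x': 2, 'n': 4, 'm': 9, 'z': 0, 'y': 9, 's': 4}
info['w'] = 9 → {'x': 2, 'n': 4, 'm': 9, 'z': 0, 'y': 9, 's': 4, 'w': 9}
del 'y' → {'x': 2, 'n': 4, 'm': 9, 'z': 0, 's': 4, 'w': 9}
info['s'] = 9 → {'x': 2, 'n': 4, 'm': 9, 'z': 0, 's': 9, 'w': 9}
del 'n' → {'x': 2, 'm': 9, 'z': 0, 's': 9, 'w': 9}
del 'w' → {'x': 2, 'm': 9, 'z': 0, 's': 9}
sum of values = 20

20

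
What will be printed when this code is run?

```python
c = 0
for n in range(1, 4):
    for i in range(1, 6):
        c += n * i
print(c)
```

90

n=1,i=1: c = 0+1 = 1
n=1,i=2: c = 1+2 = 3
n=1,i=3: c = 3+3 = 6
n=1,i=4: c = 6+4 = 10
n=1,i=5: c = 10+5 = 15
n=2,i=1: c = 15+2 = 17
n=2,i=2: c = 17+4 = 21
n=2,i=3: c = 21+6 = 27
n=2,i=4: c = 27+8 = 35
n=2,i=5: c = 35+10 = 45
n=3,i=1: c = 45+3 = 48
n=3,i=2: c = 48+6 = 54
n=3,i=3: c = 54+9 = 63
n=3,i=4: c = 63+12 = 75
n=3,i=5: c = 75+15 = 90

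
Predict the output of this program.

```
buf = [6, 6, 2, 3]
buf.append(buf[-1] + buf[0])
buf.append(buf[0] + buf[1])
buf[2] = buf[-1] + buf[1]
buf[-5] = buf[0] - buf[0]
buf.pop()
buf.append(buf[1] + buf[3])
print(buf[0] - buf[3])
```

3

append buf[-1]+buf[0] = 3+6 = 9 → [6, 6, 2, 3, 9]
append buf[0]+buf[1] = 6+6 = 12 → [6, 6, 2, 3, 9, 12]
buf[2] = buf[-1]+buf[1] = 12+6 = 18 → [6, 6, 18, 3, 9, 12]
buf[-5] = buf[0]-buf[0] = 6-6 = 0 → [6, 0, 18, 3, 9, 12]
pop() removes 12 → [6, 0, 18, 3, 9]
append buf[1]+buf[3] = 0+3 = 3 → [6, 0, 18, 3, 9, 3]
buf[0]-buf[3] = 6-3 = 3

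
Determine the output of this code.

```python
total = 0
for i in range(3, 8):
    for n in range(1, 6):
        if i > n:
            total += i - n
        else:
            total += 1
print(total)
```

i=3,n=1: 3>1, total = 0+2 = 2
i=3,n=2: 3>2, total = 2+1 = 3
i=3,n=3: not 3>3, total = 3+1 = 4
i=3,n=4: not 3>4, total = 4+1 = 5
i=3,n=5: not 3>5, total = 5+1 = 6
i=4,n=1: 4>1, total = 6+3 = 9
i=4,n=2: 4>2, total = 9+2 = 11
i=4,n=3: 4>3, total = 11+1 = 12
i=4,n=4: not 4>4, total = 12+1 = 13
i=4,n=5: not 4>5, total = 13+1 = 14
i=5,n=1: 5>1, total = 14+4 = 18
i=5,n=2: 5>2, total = 18+3 = 21
i=5,n=3: 5>3, total = 21+2 = 23
i=5,n=4: 5>4, total = 23+1 = 24
i=5,n=5: not 5>5, total = 24+1 = 25
i=6,n=1: 6>1, total = 25+5 = 30
i=6,n=2: 6>2, total = 30+4 = 34
i=6,n=3: 6>3, total = 34+3 = 37
i=6,n=4: 6>4, total = 37+2 = 39
i=6,n=5: 6>5, total = 39+1 = 40
i=7,n=1: 7>1, total = 40+6 = 46
i=7,n=2: 7>2, total = 46+5 = 51
i=7,n=3: 7>3, total = 51+4 = 55
i=7,n=4: 7>4, total = 55+3 = 58
i=7,n=5: 7>5, total = 58+2 = 60

60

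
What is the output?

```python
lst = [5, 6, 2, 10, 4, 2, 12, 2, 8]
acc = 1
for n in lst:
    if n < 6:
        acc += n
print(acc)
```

n=5: <6, acc = 1+5 = 6
n=6: not <6
n=2: <6, acc = 6+2 = 8
n=10: not <6
n=4: <6, acc = 8+4 = 12
n=2: <6, acc = 12+2 = 14
n=12: not <6
n=2: <6, acc = 14+2 = 16
n=8: not <6

16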